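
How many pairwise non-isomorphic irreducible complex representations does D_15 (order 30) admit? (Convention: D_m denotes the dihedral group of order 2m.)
9

Proof sketch: The number of irreducible complex representations of a finite group equals its number of conjugacy classes. D_15 has 9 conjugacy classes ((n+3)/2 for n odd), so D_15 (order 30) has exactly 9 irreducible complex representations.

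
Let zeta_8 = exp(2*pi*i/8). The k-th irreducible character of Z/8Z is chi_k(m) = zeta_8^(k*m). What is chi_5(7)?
chi_5(7) = zeta_8^35 = exp(3*I*pi/4)

Details: chi_5(7) = zeta_8^(5*7) = zeta_8^35. Since zeta_8^8 = 1, this equals zeta_8^3 = exp(2*pi*i*3/8) = exp(3*I*pi/4).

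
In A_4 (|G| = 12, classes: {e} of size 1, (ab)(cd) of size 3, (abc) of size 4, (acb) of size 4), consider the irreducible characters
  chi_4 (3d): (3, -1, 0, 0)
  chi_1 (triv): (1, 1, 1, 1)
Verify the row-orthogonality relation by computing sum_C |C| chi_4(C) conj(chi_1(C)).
Sum = 0; so <chi_4, chi_1> = 0 (distinct irreducibles are orthogonal).

Why: Compute term by term over conjugacy classes (|C| * chi_4(C) * conj(chi_1(C))):
  1*(3)*conj(1) + 3*(-1)*conj(1) + 4*(0)*conj(1) + 4*(0)*conj(1)
  = (3) + (-3) + (0) + (0)
  = 0.
(Exp terms are combined using exp(i*s)*conj(exp(i*t)) = exp(i*(s-t)), and sums of them are collapsed using the identity that for every m > 1 the m distinct m-th roots of unity sum to 0, e.g. 1 + exp(2*I*pi/3) + exp(-2*I*pi/3) = 0.)
Dividing by |G| = 12 gives 0/12 = 0, matching the row-orthogonality relation <chi_4, chi_1> = [chi_4 = chi_1].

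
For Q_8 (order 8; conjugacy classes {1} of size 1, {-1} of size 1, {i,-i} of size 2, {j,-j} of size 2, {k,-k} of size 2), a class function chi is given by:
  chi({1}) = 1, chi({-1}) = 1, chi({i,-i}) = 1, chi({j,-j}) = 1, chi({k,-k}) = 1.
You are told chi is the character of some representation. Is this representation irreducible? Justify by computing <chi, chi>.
Irreducible: <chi, chi> = 1.

<chi, chi> = (1/|G|) sum_C |C| * |chi(C)|^2 = (1/8)[1*|1|^2 + 1*|1|^2 + 2*|1|^2 + 2*|1|^2 + 2*|1|^2]
  = (1/8)[(1) + (1) + (2) + (2) + (2)] = 8/8 = 1.
A character is irreducible iff <chi, chi> = 1, so this representation is irreducible.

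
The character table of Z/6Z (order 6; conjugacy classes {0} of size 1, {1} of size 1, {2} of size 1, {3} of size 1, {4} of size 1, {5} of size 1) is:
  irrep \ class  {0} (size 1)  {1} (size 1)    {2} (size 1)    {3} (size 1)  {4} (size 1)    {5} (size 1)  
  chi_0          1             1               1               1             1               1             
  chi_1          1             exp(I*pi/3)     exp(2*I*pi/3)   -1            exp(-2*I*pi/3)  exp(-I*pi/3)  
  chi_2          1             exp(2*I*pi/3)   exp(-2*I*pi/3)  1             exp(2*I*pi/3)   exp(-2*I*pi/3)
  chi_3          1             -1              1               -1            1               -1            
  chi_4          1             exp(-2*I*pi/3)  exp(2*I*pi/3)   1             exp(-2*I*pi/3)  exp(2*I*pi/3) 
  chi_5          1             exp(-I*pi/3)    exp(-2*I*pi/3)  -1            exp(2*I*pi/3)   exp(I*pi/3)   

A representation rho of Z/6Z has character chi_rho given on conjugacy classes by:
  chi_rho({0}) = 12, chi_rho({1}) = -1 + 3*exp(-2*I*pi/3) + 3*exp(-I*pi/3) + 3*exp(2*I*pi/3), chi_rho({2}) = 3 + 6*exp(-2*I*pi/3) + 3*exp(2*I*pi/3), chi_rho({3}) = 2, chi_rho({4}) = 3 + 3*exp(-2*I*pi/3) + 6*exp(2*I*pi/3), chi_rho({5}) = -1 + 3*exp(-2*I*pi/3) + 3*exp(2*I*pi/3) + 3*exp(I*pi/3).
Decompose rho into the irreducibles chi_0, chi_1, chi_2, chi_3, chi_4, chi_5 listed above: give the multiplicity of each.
Multiplicities: chi_0: 1, chi_1: 0, chi_2: 3, chi_3: 2, chi_4: 3, chi_5: 3.

Why: Use <chi_rho, chi> = (1/|G|) sum_C |C| * chi_rho(C) * conj(chi(C)) with |G| = 6 for each irreducible chi in the table:
  <chi_rho, chi_0> = (1/6)[1*(12)*conj(1) + 1*(-1 + 3*exp(-2*I*pi/3) + 3*exp(-I*pi/3) + 3*exp(2*I*pi/3))*conj(1) + 1*(3 + 6*exp(-2*I*pi/3) + 3*exp(2*I*pi/3))*conj(1) + 1*(2)*conj(1) + 1*(3 + 3*exp(-2*I*pi/3) + 6*exp(2*I*pi/3))*conj(1) + 1*(-1 + 3*exp(-2*I*pi/3) + 3*exp(2*I*pi/3) + 3*exp(I*pi/3))*conj(1)]
      = (1/6)[(12) + (-1 + 3*exp(-2*I*pi/3) + 3*exp(-I*pi/3) + 3*exp(2*I*pi/3)) + (3 + 6*exp(-2*I*pi/3) + 3*exp(2*I*pi/3)) + (2) + (3 + 3*exp(-2*I*pi/3) + 6*exp(2*I*pi/3)) + (-1 + 3*exp(-2*I*pi/3) + 3*exp(2*I*pi/3) + 3*exp(I*pi/3))] = 6/6 = 1
  <chi_rho, chi_1> = (1/6)[1*(12)*conj(1) + 1*(-1 + 3*exp(-2*I*pi/3) + 3*exp(-I*pi/3) + 3*exp(2*I*pi/3))*conj(exp(I*pi/3)) + 1*(3 + 6*exp(-2*I*pi/3) + 3*exp(2*I*pi/3))*conj(exp(2*I*pi/3)) + 1*(2)*conj(-1) + 1*(3 + 3*exp(-2*I*pi/3) + 6*exp(2*I*pi/3))*conj(exp(-2*I*pi/3)) + 1*(-1 + 3*exp(-2*I*pi/3) + 3*exp(2*I*pi/3) + 3*exp(I*pi/3))*conj(exp(-I*pi/3))]
      = (1/6)[(12) + (-3 + 3*exp(-2*I*pi/3) - exp(-I*pi/3) + 3*exp(I*pi/3)) + (3 + 3*exp(-2*I*pi/3) + 6*exp(2*I*pi/3)) + (-2) + (3 + 6*exp(-2*I*pi/3) + 3*exp(2*I*pi/3)) + (-3 + 3*exp(-I*pi/3) - exp(I*pi/3) + 3*exp(2*I*pi/3))] = 0/6 = 0
  <chi_rho, chi_2> = (1/6)[1*(12)*conj(1) + 1*(-1 + 3*exp(-2*I*pi/3) + 3*exp(-I*pi/3) + 3*exp(2*I*pi/3))*conj(exp(2*I*pi/3)) + 1*(3 + 6*exp(-2*I*pi/3) + 3*exp(2*I*pi/3))*conj(exp(-2*I*pi/3)) + 1*(2)*conj(1) + 1*(3 + 3*exp(-2*I*pi/3) + 6*exp(2*I*pi/3))*conj(exp(2*I*pi/3)) + 1*(-1 + 3*exp(-2*I*pi/3) + 3*exp(2*I*pi/3) + 3*exp(I*pi/3))*conj(exp(-2*I*pi/3))]
      = (1/6)[(12) + (-exp(-2*I*pi/3) + 3*exp(2*I*pi/3)) + (3) + (2) + (3) + (3*exp(-2*I*pi/3) - exp(2*I*pi/3))] = 18/6 = 3
  <chi_rho, chi_3> = (1/6)[1*(12)*conj(1) + 1*(-1 + 3*exp(-2*I*pi/3) + 3*exp(-I*pi/3) + 3*exp(2*I*pi/3))*conj(-1) + 1*(3 + 6*exp(-2*I*pi/3) + 3*exp(2*I*pi/3))*conj(1) + 1*(2)*conj(-1) + 1*(3 + 3*exp(-2*I*pi/3) + 6*exp(2*I*pi/3))*conj(1) + 1*(-1 + 3*exp(-2*I*pi/3) + 3*exp(2*I*pi/3) + 3*exp(I*pi/3))*conj(-1)]
      = (1/6)[(12) + (1 - 3*exp(2*I*pi/3) - 3*exp(-I*pi/3) - 3*exp(-2*I*pi/3)) + (3 + 6*exp(-2*I*pi/3) + 3*exp(2*I*pi/3)) + (-2) + (3 + 3*exp(-2*I*pi/3) + 6*exp(2*I*pi/3)) + (1 - 3*exp(I*pi/3) - 3*exp(2*I*pi/3) - 3*exp(-2*I*pi/3))] = 12/6 = 2
  <chi_rho, chi_4> = (1/6)[1*(12)*conj(1) + 1*(-1 + 3*exp(-2*I*pi/3) + 3*exp(-I*pi/3) + 3*exp(2*I*pi/3))*conj(exp(-2*I*pi/3)) + 1*(3 + 6*exp(-2*I*pi/3) + 3*exp(2*I*pi/3))*conj(exp(2*I*pi/3)) + 1*(2)*conj(1) + 1*(3 + 3*exp(-2*I*pi/3) + 6*exp(2*I*pi/3))*conj(exp(-2*I*pi/3)) + 1*(-1 + 3*exp(-2*I*pi/3) + 3*exp(2*I*pi/3) + 3*exp(I*pi/3))*conj(exp(2*I*pi/3))]
      = (1/6)[(12) + (3 + 3*exp(-2*I*pi/3) - exp(2*I*pi/3) + 3*exp(I*pi/3)) + (3 + 3*exp(-2*I*pi/3) + 6*exp(2*I*pi/3)) + (2) + (3 + 6*exp(-2*I*pi/3) + 3*exp(2*I*pi/3)) + (3 + 3*exp(-I*pi/3) - exp(-2*I*pi/3) + 3*exp(2*I*pi/3))] = 18/6 = 3
  <chi_rho, chi_5> = (1/6)[1*(12)*conj(1) + 1*(-1 + 3*exp(-2*I*pi/3) + 3*exp(-I*pi/3) + 3*exp(2*I*pi/3))*conj(exp(-I*pi/3)) + 1*(3 + 6*exp(-2*I*pi/3) + 3*exp(2*I*pi/3))*conj(exp(-2*I*pi/3)) + 1*(2)*conj(-1) + 1*(3 + 3*exp(-2*I*pi/3) + 6*exp(2*I*pi/3))*conj(exp(2*I*pi/3)) + 1*(-1 + 3*exp(-2*I*pi/3) + 3*exp(2*I*pi/3) + 3*exp(I*pi/3))*conj(exp(I*pi/3))]
      = (1/6)[(12) + (3*exp(-I*pi/3) - exp(I*pi/3)) + (3) + (-2) + (3) + (-exp(-I*pi/3) + 3*exp(I*pi/3))] = 18/6 = 3
(Exp terms are combined using exp(i*s)*conj(exp(i*t)) = exp(i*(s-t)), and sums of them are collapsed using the identity that for every m > 1 the m distinct m-th roots of unity sum to 0, e.g. 1 + exp(2*I*pi/3) + exp(-2*I*pi/3) = 0.)
Dimension check: dim(rho) = sum (mult * dim) = 1*1 + 0*1 + 3*1 + 2*1 + 3*1 + 3*1 = 12 = chi_rho(e) = 12.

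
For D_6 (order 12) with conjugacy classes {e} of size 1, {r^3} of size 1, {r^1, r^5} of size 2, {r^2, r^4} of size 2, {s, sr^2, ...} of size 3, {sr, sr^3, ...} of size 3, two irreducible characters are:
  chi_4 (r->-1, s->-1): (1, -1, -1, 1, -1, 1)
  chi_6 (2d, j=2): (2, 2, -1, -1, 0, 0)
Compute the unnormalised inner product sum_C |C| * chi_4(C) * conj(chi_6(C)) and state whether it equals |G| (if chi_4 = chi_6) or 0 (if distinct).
Sum = 0; so <chi_4, chi_6> = 0 (distinct irreducibles are orthogonal).

Explanation: Compute term by term over conjugacy classes (|C| * chi_4(C) * conj(chi_6(C))):
  1*(1)*conj(2) + 1*(-1)*conj(2) + 2*(-1)*conj(-1) + 2*(1)*conj(-1) + 3*(-1)*conj(0) + 3*(1)*conj(0)
  = (2) + (-2) + (2) + (-2) + (0) + (0)
  = 0.
Dividing by |G| = 12 gives 0/12 = 0, matching the row-orthogonality relation <chi_4, chi_6> = [chi_4 = chi_6].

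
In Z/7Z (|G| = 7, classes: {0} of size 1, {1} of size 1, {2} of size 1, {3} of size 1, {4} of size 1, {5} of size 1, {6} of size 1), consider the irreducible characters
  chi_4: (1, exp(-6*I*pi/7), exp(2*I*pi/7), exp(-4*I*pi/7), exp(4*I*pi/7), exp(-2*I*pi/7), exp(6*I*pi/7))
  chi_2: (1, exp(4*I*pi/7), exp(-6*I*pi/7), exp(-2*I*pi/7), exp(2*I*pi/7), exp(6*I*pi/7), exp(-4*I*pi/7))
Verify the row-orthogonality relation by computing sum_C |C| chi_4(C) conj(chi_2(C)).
Sum = 0; so <chi_4, chi_2> = 0 (distinct irreducibles are orthogonal).

Why: Compute term by term over conjugacy classes (|C| * chi_4(C) * conj(chi_2(C))):
  1*(1)*conj(1) + 1*(exp(-6*I*pi/7))*conj(exp(4*I*pi/7)) + 1*(exp(2*I*pi/7))*conj(exp(-6*I*pi/7)) + 1*(exp(-4*I*pi/7))*conj(exp(-2*I*pi/7)) + 1*(exp(4*I*pi/7))*conj(exp(2*I*pi/7)) + 1*(exp(-2*I*pi/7))*conj(exp(6*I*pi/7)) + 1*(exp(6*I*pi/7))*conj(exp(-4*I*pi/7))
  = (1) + (exp(4*I*pi/7)) + (exp(-6*I*pi/7)) + (exp(-2*I*pi/7)) + (exp(2*I*pi/7)) + (exp(6*I*pi/7)) + (exp(-4*I*pi/7))
  = 0.
(Exp terms are combined using exp(i*s)*conj(exp(i*t)) = exp(i*(s-t)), and sums of them are collapsed using the identity that for every m > 1 the m distinct m-th roots of unity sum to 0, e.g. 1 + exp(2*I*pi/3) + exp(-2*I*pi/3) = 0.)
Dividing by |G| = 7 gives 0/7 = 0, matching the row-orthogonality relation <chi_4, chi_2> = [chi_4 = chi_2].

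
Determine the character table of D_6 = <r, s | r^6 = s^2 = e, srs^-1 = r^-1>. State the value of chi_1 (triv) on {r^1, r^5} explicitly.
Conjugacy classes: {e} of size 1, {r^3} of size 1, {r^1, r^5} of size 2, {r^2, r^4} of size 2, {s, sr^2, ...} of size 3, {sr, sr^3, ...} of size 3.
Character table:
  irrep \ class              {e} (size 1)  {r^3} (size 1)  {r^1, r^5} (size 2)  {r^2, r^4} (size 2)  {s, sr^2, ...} (size 3)  {sr, sr^3, ...} (size 3)
  chi_1 (triv)               1             1               1                    1                    1                        1                       
  chi_2 (sign: r->1, s->-1)  1             1               1                    1                    -1                       -1                      
  chi_3 (r->-1, s->1)        1             -1              -1                   1                    1                        -1                      
  chi_4 (r->-1, s->-1)       1             -1              -1                   1                    -1                       1                       
  chi_5 (2d, j=1)            2             -2              1                    -1                   0                        0                       
  chi_6 (2d, j=2)            2             2               -1                   -1                   0                        0                       

Spot check: chi_1 (triv) on {r^1, r^5} = 1.

Working: D_6 has order 2*6 = 12 with 6 conjugacy classes, hence 6 irreducibles. Sum of squared dims 1 + 1 + 1 + 1 + 4 + 4 = 12 = |G|. Linear characters come from the abelianisation; the 2-dimensional irreps have character r^k -> 2*cos(2*pi*j*k/6), reflections -> 0.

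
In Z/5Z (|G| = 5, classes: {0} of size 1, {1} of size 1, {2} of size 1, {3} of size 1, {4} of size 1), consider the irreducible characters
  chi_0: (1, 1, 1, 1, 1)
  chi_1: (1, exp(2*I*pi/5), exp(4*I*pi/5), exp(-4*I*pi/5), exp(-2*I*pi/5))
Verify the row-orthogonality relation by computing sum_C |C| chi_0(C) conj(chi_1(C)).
Sum = 0; so <chi_0, chi_1> = 0 (distinct irreducibles are orthogonal).

Argument: Compute term by term over conjugacy classes (|C| * chi_0(C) * conj(chi_1(C))):
  1*(1)*conj(1) + 1*(1)*conj(exp(2*I*pi/5)) + 1*(1)*conj(exp(4*I*pi/5)) + 1*(1)*conj(exp(-4*I*pi/5)) + 1*(1)*conj(exp(-2*I*pi/5))
  = (1) + (exp(-2*I*pi/5)) + (exp(-4*I*pi/5)) + (exp(4*I*pi/5)) + (exp(2*I*pi/5))
  = 0.
(Exp terms are combined using exp(i*s)*conj(exp(i*t)) = exp(i*(s-t)), and sums of them are collapsed using the identity that for every m > 1 the m distinct m-th roots of unity sum to 0, e.g. 1 + exp(2*I*pi/3) + exp(-2*I*pi/3) = 0.)
Dividing by |G| = 5 gives 0/5 = 0, matching the row-orthogonality relation <chi_0, chi_1> = [chi_0 = chi_1].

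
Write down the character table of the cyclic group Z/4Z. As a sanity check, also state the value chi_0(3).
Character table of Z/4Z (irreps indexed chi_0,...,chi_3 with chi_k(m) = zeta_4^(k*m), zeta_4 = exp(2*pi*i/4)):
  irrep \ class  {0} (size 1)  {1} (size 1)  {2} (size 1)  {3} (size 1)
  chi_0          1             1             1             1           
  chi_1          1             I             -1            -I          
  chi_2          1             -1            1             -1          
  chi_3          1             -I            -1            I           

Spot check: chi_0(3) = zeta_4^(0*3) = zeta_4^0 = 1.

Argument: Z/4Z is abelian, so all 4 irreducible complex representations are 1-dimensional. They are given by chi_k(m) = zeta_4^(k*m) for k = 0,...,3. Row orthogonality: sum_m chi_k(m) conj(chi_l(m)) = 4 * [k = l].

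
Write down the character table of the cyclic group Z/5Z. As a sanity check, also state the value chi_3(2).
Character table of Z/5Z (irreps indexed chi_0,...,chi_4 with chi_k(m) = zeta_5^(k*m), zeta_5 = exp(2*pi*i/5)):
  irrep \ class  {0} (size 1)  {1} (size 1)    {2} (size 1)    {3} (size 1)    {4} (size 1)  
  chi_0          1             1               1               1               1             
  chi_1          1             exp(2*I*pi/5)   exp(4*I*pi/5)   exp(-4*I*pi/5)  exp(-2*I*pi/5)
  chi_2          1             exp(4*I*pi/5)   exp(-2*I*pi/5)  exp(2*I*pi/5)   exp(-4*I*pi/5)
  chi_3          1             exp(-4*I*pi/5)  exp(2*I*pi/5)   exp(-2*I*pi/5)  exp(4*I*pi/5) 
  chi_4          1             exp(-2*I*pi/5)  exp(-4*I*pi/5)  exp(4*I*pi/5)   exp(2*I*pi/5) 

Spot check: chi_3(2) = zeta_5^(3*2) = zeta_5^6 = exp(2*I*pi/5).

Working: Z/5Z is abelian, so all 5 irreducible complex representations are 1-dimensional. They are given by chi_k(m) = zeta_5^(k*m) for k = 0,...,4. Row orthogonality: sum_m chi_k(m) conj(chi_l(m)) = 5 * [k = l].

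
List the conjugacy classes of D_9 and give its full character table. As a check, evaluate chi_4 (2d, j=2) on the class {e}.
Conjugacy classes: {e} of size 1, {r^1, r^8} of size 2, {r^2, r^7} of size 2, {r^3, r^6} of size 2, {r^4, r^5} of size 2, {s, sr, ..., sr^8} of size 9.
Character table:
  irrep \ class              {e} (size 1)  {r^1, r^8} (size 2)  {r^2, r^7} (size 2)  {r^3, r^6} (size 2)  {r^4, r^5} (size 2)  {s, sr, ..., sr^8} (size 9)
  chi_1 (triv)               1             1                    1                    1                    1                    1                          
  chi_2 (sign: r->1, s->-1)  1             1                    1                    1                    1                    -1                         
  chi_3 (2d, j=1)            2             2*cos(2*pi/9)        2*cos(4*pi/9)        -1                   -2*cos(pi/9)         0                          
  chi_4 (2d, j=2)            2             2*cos(4*pi/9)        -2*cos(pi/9)         -1                   2*cos(2*pi/9)        0                          
  chi_5 (2d, j=3)            2             -1                   -1                   2                    -1                   0                          
  chi_6 (2d, j=4)            2             -2*cos(pi/9)         2*cos(2*pi/9)        -1                   2*cos(4*pi/9)        0                          

Spot check: chi_4 (2d, j=2) on {e} = 2.

Argument: D_9 has order 2*9 = 18 with 6 conjugacy classes, hence 6 irreducibles. Sum of squared dims 1 + 1 + 4 + 4 + 4 + 4 = 18 = |G|. Linear characters come from the abelianisation; the 2-dimensional irreps have character r^k -> 2*cos(2*pi*j*k/9), reflections -> 0.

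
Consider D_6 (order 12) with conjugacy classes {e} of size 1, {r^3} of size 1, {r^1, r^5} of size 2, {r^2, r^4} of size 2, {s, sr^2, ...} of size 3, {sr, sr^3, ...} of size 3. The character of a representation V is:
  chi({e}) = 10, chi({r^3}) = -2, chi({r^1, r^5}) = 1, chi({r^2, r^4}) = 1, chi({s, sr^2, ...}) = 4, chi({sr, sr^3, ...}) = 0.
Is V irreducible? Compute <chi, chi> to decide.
Not irreducible (reducible): <chi, chi> = 13 > 1.

Details: <chi, chi> = (1/|G|) sum_C |C| * |chi(C)|^2 = (1/12)[1*|10|^2 + 1*|-2|^2 + 2*|1|^2 + 2*|1|^2 + 3*|4|^2 + 3*|0|^2]
  = (1/12)[(100) + (4) + (2) + (2) + (48) + (0)] = 156/12 = 13.
A character is irreducible iff <chi, chi> = 1, so this representation is reducible.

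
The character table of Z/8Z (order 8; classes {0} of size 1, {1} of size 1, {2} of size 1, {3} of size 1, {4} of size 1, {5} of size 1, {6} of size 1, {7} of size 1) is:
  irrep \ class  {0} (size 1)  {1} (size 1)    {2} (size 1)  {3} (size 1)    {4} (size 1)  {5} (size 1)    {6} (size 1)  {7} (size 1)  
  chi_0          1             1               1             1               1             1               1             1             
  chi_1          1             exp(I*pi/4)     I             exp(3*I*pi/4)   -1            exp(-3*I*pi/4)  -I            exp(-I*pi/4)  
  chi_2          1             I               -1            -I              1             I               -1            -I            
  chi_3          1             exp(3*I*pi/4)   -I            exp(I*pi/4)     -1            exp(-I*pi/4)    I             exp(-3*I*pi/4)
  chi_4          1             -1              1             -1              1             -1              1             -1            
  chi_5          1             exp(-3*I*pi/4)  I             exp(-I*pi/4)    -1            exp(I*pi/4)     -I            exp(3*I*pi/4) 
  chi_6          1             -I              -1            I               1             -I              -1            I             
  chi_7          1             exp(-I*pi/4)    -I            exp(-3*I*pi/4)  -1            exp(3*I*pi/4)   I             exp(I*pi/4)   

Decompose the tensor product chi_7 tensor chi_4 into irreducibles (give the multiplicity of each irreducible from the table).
chi_7 tensor chi_4 = chi_3 (all other irreducibles have multiplicity 0).

Explanation: The character of a tensor product is the pointwise product (chi_7 * chi_4)(C) = chi_7(C) * chi_4(C):
  {0}: (1)*(1), {1}: (exp(-I*pi/4))*(-1), {2}: (-I)*(1), {3}: (exp(-3*I*pi/4))*(-1), {4}: (-1)*(1), {5}: (exp(3*I*pi/4))*(-1), {6}: (I)*(1), {7}: (exp(I*pi/4))*(-1)
so (chi_7 * chi_4) takes values
  {0} -> 1, {1} -> -exp(-I*pi/4), {2} -> -I, {3} -> -exp(-3*I*pi/4), {4} -> -1, {5} -> -exp(3*I*pi/4), {6} -> I, {7} -> -exp(I*pi/4).
Now take the inner product of this character with each irreducible chi from the table, <chi_7*chi_4, chi> = (1/8) sum_C |C| (chi_7*chi_4)(C) conj(chi(C)):
  <chi_7*chi_4, chi_0> = (1/8)[1*(1)*conj(1) + 1*(-exp(-I*pi/4))*conj(1) + 1*(-I)*conj(1) + 1*(-exp(-3*I*pi/4))*conj(1) + 1*(-1)*conj(1) + 1*(-exp(3*I*pi/4))*conj(1) + 1*(I)*conj(1) + 1*(-exp(I*pi/4))*conj(1)]
      = (1/8)[(1) + (-exp(-I*pi/4)) + (-I) + (-exp(-3*I*pi/4)) + (-1) + (-exp(3*I*pi/4)) + (I) + (-exp(I*pi/4))] = 0/8 = 0
  <chi_7*chi_4, chi_1> = (1/8)[1*(1)*conj(1) + 1*(-exp(-I*pi/4))*conj(exp(I*pi/4)) + 1*(-I)*conj(I) + 1*(-exp(-3*I*pi/4))*conj(exp(3*I*pi/4)) + 1*(-1)*conj(-1) + 1*(-exp(3*I*pi/4))*conj(exp(-3*I*pi/4)) + 1*(I)*conj(-I) + 1*(-exp(I*pi/4))*conj(exp(-I*pi/4))]
      = (1/8)[(1) + (I) + (-1) + (-I) + (1) + (I) + (-1) + (-I)] = 0/8 = 0
  <chi_7*chi_4, chi_2> = (1/8)[1*(1)*conj(1) + 1*(-exp(-I*pi/4))*conj(I) + 1*(-I)*conj(-1) + 1*(-exp(-3*I*pi/4))*conj(-I) + 1*(-1)*conj(1) + 1*(-exp(3*I*pi/4))*conj(I) + 1*(I)*conj(-1) + 1*(-exp(I*pi/4))*conj(-I)]
      = (1/8)[(1) + (exp(I*pi/4)) + (I) + (-exp(-I*pi/4)) + (-1) + (exp(-3*I*pi/4)) + (-I) + (-exp(3*I*pi/4))] = 0/8 = 0
  <chi_7*chi_4, chi_3> = (1/8)[1*(1)*conj(1) + 1*(-exp(-I*pi/4))*conj(exp(3*I*pi/4)) + 1*(-I)*conj(-I) + 1*(-exp(-3*I*pi/4))*conj(exp(I*pi/4)) + 1*(-1)*conj(-1) + 1*(-exp(3*I*pi/4))*conj(exp(-I*pi/4)) + 1*(I)*conj(I) + 1*(-exp(I*pi/4))*conj(exp(-3*I*pi/4))]
      = (1/8)[(1) + (1) + (1) + (1) + (1) + (1) + (1) + (1)] = 8/8 = 1
  <chi_7*chi_4, chi_4> = (1/8)[1*(1)*conj(1) + 1*(-exp(-I*pi/4))*conj(-1) + 1*(-I)*conj(1) + 1*(-exp(-3*I*pi/4))*conj(-1) + 1*(-1)*conj(1) + 1*(-exp(3*I*pi/4))*conj(-1) + 1*(I)*conj(1) + 1*(-exp(I*pi/4))*conj(-1)]
      = (1/8)[(1) + (exp(-I*pi/4)) + (-I) + (exp(-3*I*pi/4)) + (-1) + (exp(3*I*pi/4)) + (I) + (exp(I*pi/4))] = 0/8 = 0
  <chi_7*chi_4, chi_5> = (1/8)[1*(1)*conj(1) + 1*(-exp(-I*pi/4))*conj(exp(-3*I*pi/4)) + 1*(-I)*conj(I) + 1*(-exp(-3*I*pi/4))*conj(exp(-I*pi/4)) + 1*(-1)*conj(-1) + 1*(-exp(3*I*pi/4))*conj(exp(I*pi/4)) + 1*(I)*conj(-I) + 1*(-exp(I*pi/4))*conj(exp(3*I*pi/4))]
      = (1/8)[(1) + (-I) + (-1) + (I) + (1) + (-I) + (-1) + (I)] = 0/8 = 0
  <chi_7*chi_4, chi_6> = (1/8)[1*(1)*conj(1) + 1*(-exp(-I*pi/4))*conj(-I) + 1*(-I)*conj(-1) + 1*(-exp(-3*I*pi/4))*conj(I) + 1*(-1)*conj(1) + 1*(-exp(3*I*pi/4))*conj(-I) + 1*(I)*conj(-1) + 1*(-exp(I*pi/4))*conj(I)]
      = (1/8)[(1) + (-exp(I*pi/4)) + (I) + (exp(-I*pi/4)) + (-1) + (-exp(-3*I*pi/4)) + (-I) + (exp(3*I*pi/4))] = 0/8 = 0
  <chi_7*chi_4, chi_7> = (1/8)[1*(1)*conj(1) + 1*(-exp(-I*pi/4))*conj(exp(-I*pi/4)) + 1*(-I)*conj(-I) + 1*(-exp(-3*I*pi/4))*conj(exp(-3*I*pi/4)) + 1*(-1)*conj(-1) + 1*(-exp(3*I*pi/4))*conj(exp(3*I*pi/4)) + 1*(I)*conj(I) + 1*(-exp(I*pi/4))*conj(exp(I*pi/4))]
      = (1/8)[(1) + (-1) + (1) + (-1) + (1) + (-1) + (1) + (-1)] = 0/8 = 0
(Exp terms are combined using exp(i*s)*conj(exp(i*t)) = exp(i*(s-t)), and sums of them are collapsed using the identity that for every m > 1 the m distinct m-th roots of unity sum to 0, e.g. 1 + exp(2*I*pi/3) + exp(-2*I*pi/3) = 0.)
Hence the multiplicities are chi_3: 1. Dimension check: dim(chi_7)*dim(chi_4) = 1*1 = 1 and sum (mult * dim) = 1*1 = 1.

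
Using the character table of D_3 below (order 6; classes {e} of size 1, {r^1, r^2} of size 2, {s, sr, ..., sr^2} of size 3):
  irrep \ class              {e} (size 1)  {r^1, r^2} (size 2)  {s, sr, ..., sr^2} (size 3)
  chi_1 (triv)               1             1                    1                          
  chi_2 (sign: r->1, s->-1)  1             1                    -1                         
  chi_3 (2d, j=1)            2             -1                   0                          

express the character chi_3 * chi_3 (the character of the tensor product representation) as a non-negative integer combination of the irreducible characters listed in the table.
chi_3 tensor chi_3 = chi_1 + chi_2 + chi_3 (all other irreducibles have multiplicity 0).

The character of a tensor product is the pointwise product (chi_3 * chi_3)(C) = chi_3(C) * chi_3(C):
  {e}: (2)*(2), {r^1, r^2}: (-1)*(-1), {s, sr, ..., sr^2}: (0)*(0)
so (chi_3 * chi_3) takes values
  {e} -> 4, {r^1, r^2} -> 1, {s, sr, ..., sr^2} -> 0.
Now take the inner product of this character with each irreducible chi from the table, <chi_3*chi_3, chi> = (1/6) sum_C |C| (chi_3*chi_3)(C) conj(chi(C)):
  <chi_3*chi_3, chi_1> = (1/6)[1*(4)*conj(1) + 2*(1)*conj(1) + 3*(0)*conj(1)]
      = (1/6)[(4) + (2) + (0)] = 6/6 = 1
  <chi_3*chi_3, chi_2> = (1/6)[1*(4)*conj(1) + 2*(1)*conj(1) + 3*(0)*conj(-1)]
      = (1/6)[(4) + (2) + (0)] = 6/6 = 1
  <chi_3*chi_3, chi_3> = (1/6)[1*(4)*conj(2) + 2*(1)*conj(-1) + 3*(0)*conj(0)]
      = (1/6)[(8) + (-2) + (0)] = 6/6 = 1
Hence the multiplicities are chi_1: 1, chi_2: 1, chi_3: 1. Dimension check: dim(chi_3)*dim(chi_3) = 2*2 = 4 and sum (mult * dim) = 1*1 + 1*1 + 1*2 = 4.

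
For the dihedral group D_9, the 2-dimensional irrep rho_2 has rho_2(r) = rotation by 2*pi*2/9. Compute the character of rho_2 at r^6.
chi_{rho_2}(r^6) = 2*cos(2*pi*2*6/9) = -1

Solution. rho_2(r^6) is rotation by angle 2*pi*2*6/9, whose trace is 2*cos(2*pi*2*6/9) = -1.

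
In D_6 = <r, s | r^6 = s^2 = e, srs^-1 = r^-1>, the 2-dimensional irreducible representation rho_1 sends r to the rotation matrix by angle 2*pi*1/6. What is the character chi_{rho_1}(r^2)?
chi_{rho_1}(r^2) = 2*cos(2*pi*1*2/6) = -1

Reasoning: rho_1(r^2) is rotation by angle 2*pi*1*2/6, whose trace is 2*cos(2*pi*1*2/6) = -1.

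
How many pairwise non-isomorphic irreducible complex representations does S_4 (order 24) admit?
5

Proof sketch: The number of irreducible complex representations of a finite group equals its number of conjugacy classes. Conjugacy classes in S_4 correspond to cycle types, i.e. partitions of 4; there are p(4) = 5 of them, so S_4 (order 24) has exactly 5 irreducible complex representations.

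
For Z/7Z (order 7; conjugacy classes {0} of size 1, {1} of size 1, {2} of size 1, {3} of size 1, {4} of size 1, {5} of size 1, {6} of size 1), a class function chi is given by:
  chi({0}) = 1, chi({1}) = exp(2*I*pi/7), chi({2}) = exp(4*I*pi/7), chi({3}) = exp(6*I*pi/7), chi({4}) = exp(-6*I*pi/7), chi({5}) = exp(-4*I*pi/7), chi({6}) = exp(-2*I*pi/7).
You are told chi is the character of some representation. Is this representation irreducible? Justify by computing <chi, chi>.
Irreducible: <chi, chi> = 1.

Why: <chi, chi> = (1/|G|) sum_C |C| * |chi(C)|^2 = (1/7)[1*|1|^2 + 1*|exp(2*I*pi/7)|^2 + 1*|exp(4*I*pi/7)|^2 + 1*|exp(6*I*pi/7)|^2 + 1*|exp(-6*I*pi/7)|^2 + 1*|exp(-4*I*pi/7)|^2 + 1*|exp(-2*I*pi/7)|^2]
  = (1/7)[(1) + (1) + (1) + (1) + (1) + (1) + (1)] = 7/7 = 1.
(Exp terms are combined using exp(i*s)*conj(exp(i*t)) = exp(i*(s-t)), and sums of them are collapsed using the identity that for every m > 1 the m distinct m-th roots of unity sum to 0, e.g. 1 + exp(2*I*pi/3) + exp(-2*I*pi/3) = 0.)
A character is irreducible iff <chi, chi> = 1, so this representation is irreducible.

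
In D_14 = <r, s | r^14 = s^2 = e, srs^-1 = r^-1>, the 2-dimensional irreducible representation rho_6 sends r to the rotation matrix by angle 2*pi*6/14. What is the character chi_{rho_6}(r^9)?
chi_{rho_6}(r^9) = 2*cos(2*pi*6*9/14) = 2*cos(2*pi/7)

Argument: rho_6(r^9) is rotation by angle 2*pi*6*9/14, whose trace is 2*cos(2*pi*6*9/14) = 2*cos(2*pi/7).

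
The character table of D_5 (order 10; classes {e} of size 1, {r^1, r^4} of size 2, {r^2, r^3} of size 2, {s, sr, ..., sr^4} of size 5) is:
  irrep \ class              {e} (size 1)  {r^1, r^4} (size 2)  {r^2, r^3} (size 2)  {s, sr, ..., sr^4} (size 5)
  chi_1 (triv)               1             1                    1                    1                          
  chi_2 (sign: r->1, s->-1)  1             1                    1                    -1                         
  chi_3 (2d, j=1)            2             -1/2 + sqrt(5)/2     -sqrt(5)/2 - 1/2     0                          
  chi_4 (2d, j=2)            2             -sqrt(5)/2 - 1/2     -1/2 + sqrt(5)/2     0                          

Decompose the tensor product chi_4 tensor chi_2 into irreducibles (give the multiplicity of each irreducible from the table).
chi_4 tensor chi_2 = chi_4 (all other irreducibles have multiplicity 0).

Proof sketch: The character of a tensor product is the pointwise product (chi_4 * chi_2)(C) = chi_4(C) * chi_2(C):
  {e}: (2)*(1), {r^1, r^4}: (-sqrt(5)/2 - 1/2)*(1), {r^2, r^3}: (-1/2 + sqrt(5)/2)*(1), {s, sr, ..., sr^4}: (0)*(-1)
so (chi_4 * chi_2) takes values
  {e} -> 2, {r^1, r^4} -> -sqrt(5)/2 - 1/2, {r^2, r^3} -> -1/2 + sqrt(5)/2, {s, sr, ..., sr^4} -> 0.
Now take the inner product of this character with each irreducible chi from the table, <chi_4*chi_2, chi> = (1/10) sum_C |C| (chi_4*chi_2)(C) conj(chi(C)):
  <chi_4*chi_2, chi_1> = (1/10)[1*(2)*conj(1) + 2*(-sqrt(5)/2 - 1/2)*conj(1) + 2*(-1/2 + sqrt(5)/2)*conj(1) + 5*(0)*conj(1)]
      = (1/10)[(2) + (-sqrt(5) - 1) + (-1 + sqrt(5)) + (0)] = 0/10 = 0
  <chi_4*chi_2, chi_2> = (1/10)[1*(2)*conj(1) + 2*(-sqrt(5)/2 - 1/2)*conj(1) + 2*(-1/2 + sqrt(5)/2)*conj(1) + 5*(0)*conj(-1)]
      = (1/10)[(2) + (-sqrt(5) - 1) + (-1 + sqrt(5)) + (0)] = 0/10 = 0
  <chi_4*chi_2, chi_3> = (1/10)[1*(2)*conj(2) + 2*(-sqrt(5)/2 - 1/2)*conj(-1/2 + sqrt(5)/2) + 2*(-1/2 + sqrt(5)/2)*conj(-sqrt(5)/2 - 1/2) + 5*(0)*conj(0)]
      = (1/10)[(4) + (-2) + (-2) + (0)] = 0/10 = 0
  <chi_4*chi_2, chi_4> = (1/10)[1*(2)*conj(2) + 2*(-sqrt(5)/2 - 1/2)*conj(-sqrt(5)/2 - 1/2) + 2*(-1/2 + sqrt(5)/2)*conj(-1/2 + sqrt(5)/2) + 5*(0)*conj(0)]
      = (1/10)[(4) + (sqrt(5) + 3) + (3 - sqrt(5)) + (0)] = 10/10 = 1
Hence the multiplicities are chi_4: 1. Dimension check: dim(chi_4)*dim(chi_2) = 2*1 = 2 and sum (mult * dim) = 1*2 = 2.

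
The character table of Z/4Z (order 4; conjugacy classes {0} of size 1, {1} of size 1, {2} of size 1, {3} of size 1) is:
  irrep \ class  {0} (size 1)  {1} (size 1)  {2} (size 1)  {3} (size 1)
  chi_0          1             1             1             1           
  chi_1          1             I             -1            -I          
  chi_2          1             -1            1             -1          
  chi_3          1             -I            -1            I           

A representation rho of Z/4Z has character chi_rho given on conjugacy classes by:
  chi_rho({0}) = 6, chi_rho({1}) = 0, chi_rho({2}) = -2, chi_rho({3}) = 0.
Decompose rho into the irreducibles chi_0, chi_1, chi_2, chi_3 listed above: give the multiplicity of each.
Multiplicities: chi_0: 1, chi_1: 2, chi_2: 1, chi_3: 2.

Explanation: Use <chi_rho, chi> = (1/|G|) sum_C |C| * chi_rho(C) * conj(chi(C)) with |G| = 4 for each irreducible chi in the table:
  <chi_rho, chi_0> = (1/4)[1*(6)*conj(1) + 1*(0)*conj(1) + 1*(-2)*conj(1) + 1*(0)*conj(1)]
      = (1/4)[(6) + (0) + (-2) + (0)] = 4/4 = 1
  <chi_rho, chi_1> = (1/4)[1*(6)*conj(1) + 1*(0)*conj(I) + 1*(-2)*conj(-1) + 1*(0)*conj(-I)]
      = (1/4)[(6) + (0) + (2) + (0)] = 8/4 = 2
  <chi_rho, chi_2> = (1/4)[1*(6)*conj(1) + 1*(0)*conj(-1) + 1*(-2)*conj(1) + 1*(0)*conj(-1)]
      = (1/4)[(6) + (0) + (-2) + (0)] = 4/4 = 1
  <chi_rho, chi_3> = (1/4)[1*(6)*conj(1) + 1*(0)*conj(-I) + 1*(-2)*conj(-1) + 1*(0)*conj(I)]
      = (1/4)[(6) + (0) + (2) + (0)] = 8/4 = 2
(Exp terms are combined using exp(i*s)*conj(exp(i*t)) = exp(i*(s-t)), and sums of them are collapsed using the identity that for every m > 1 the m distinct m-th roots of unity sum to 0, e.g. 1 + exp(2*I*pi/3) + exp(-2*I*pi/3) = 0.)
Dimension check: dim(rho) = sum (mult * dim) = 1*1 + 2*1 + 1*1 + 2*1 = 6 = chi_rho(e) = 6.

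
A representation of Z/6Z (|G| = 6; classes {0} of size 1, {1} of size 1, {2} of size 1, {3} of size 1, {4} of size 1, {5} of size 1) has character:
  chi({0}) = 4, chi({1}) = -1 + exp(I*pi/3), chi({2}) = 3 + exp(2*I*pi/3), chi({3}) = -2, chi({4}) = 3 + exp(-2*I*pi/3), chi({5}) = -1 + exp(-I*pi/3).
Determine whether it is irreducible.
Not irreducible (reducible): <chi, chi> = 6 > 1.

Proof sketch: <chi, chi> = (1/|G|) sum_C |C| * |chi(C)|^2 = (1/6)[1*|4|^2 + 1*|-1 + exp(I*pi/3)|^2 + 1*|3 + exp(2*I*pi/3)|^2 + 1*|-2|^2 + 1*|3 + exp(-2*I*pi/3)|^2 + 1*|-1 + exp(-I*pi/3)|^2]
  = (1/6)[(16) + (1) + (7) + (4) + (7) + (1)] = 36/6 = 6.
(Exp terms are combined using exp(i*s)*conj(exp(i*t)) = exp(i*(s-t)), and sums of them are collapsed using the identity that for every m > 1 the m distinct m-th roots of unity sum to 0, e.g. 1 + exp(2*I*pi/3) + exp(-2*I*pi/3) = 0.)
A character is irreducible iff <chi, chi> = 1, so this representation is reducible.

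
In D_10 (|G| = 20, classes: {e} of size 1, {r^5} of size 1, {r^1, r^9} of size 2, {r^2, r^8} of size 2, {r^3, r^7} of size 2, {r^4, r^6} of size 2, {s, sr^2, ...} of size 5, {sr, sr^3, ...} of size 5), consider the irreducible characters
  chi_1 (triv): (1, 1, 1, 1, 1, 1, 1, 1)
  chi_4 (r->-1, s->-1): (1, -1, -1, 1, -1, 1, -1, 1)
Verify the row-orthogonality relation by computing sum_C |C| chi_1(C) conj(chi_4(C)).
Sum = 0; so <chi_1, chi_4> = 0 (distinct irreducibles are orthogonal).

Why: Compute term by term over conjugacy classes (|C| * chi_1(C) * conj(chi_4(C))):
  1*(1)*conj(1) + 1*(1)*conj(-1) + 2*(1)*conj(-1) + 2*(1)*conj(1) + 2*(1)*conj(-1) + 2*(1)*conj(1) + 5*(1)*conj(-1) + 5*(1)*conj(1)
  = (1) + (-1) + (-2) + (2) + (-2) + (2) + (-5) + (5)
  = 0.
Dividing by |G| = 20 gives 0/20 = 0, matching the row-orthogonality relation <chi_1, chi_4> = [chi_1 = chi_4].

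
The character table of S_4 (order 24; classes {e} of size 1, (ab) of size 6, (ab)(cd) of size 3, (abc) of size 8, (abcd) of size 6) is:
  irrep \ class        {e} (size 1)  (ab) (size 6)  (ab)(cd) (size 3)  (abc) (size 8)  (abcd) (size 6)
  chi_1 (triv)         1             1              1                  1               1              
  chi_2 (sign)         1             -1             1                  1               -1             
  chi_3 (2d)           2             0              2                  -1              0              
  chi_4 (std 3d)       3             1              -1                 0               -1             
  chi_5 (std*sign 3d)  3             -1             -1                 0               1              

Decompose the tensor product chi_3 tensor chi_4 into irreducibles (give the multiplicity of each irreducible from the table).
chi_3 tensor chi_4 = chi_4 + chi_5 (all other irreducibles have multiplicity 0).

Derivation: The character of a tensor product is the pointwise product (chi_3 * chi_4)(C) = chi_3(C) * chi_4(C):
  {e}: (2)*(3), (ab): (0)*(1), (ab)(cd): (2)*(-1), (abc): (-1)*(0), (abcd): (0)*(-1)
so (chi_3 * chi_4) takes values
  {e} -> 6, (ab) -> 0, (ab)(cd) -> -2, (abc) -> 0, (abcd) -> 0.
Now take the inner product of this character with each irreducible chi from the table, <chi_3*chi_4, chi> = (1/24) sum_C |C| (chi_3*chi_4)(C) conj(chi(C)):
  <chi_3*chi_4, chi_1> = (1/24)[1*(6)*conj(1) + 6*(0)*conj(1) + 3*(-2)*conj(1) + 8*(0)*conj(1) + 6*(0)*conj(1)]
      = (1/24)[(6) + (0) + (-6) + (0) + (0)] = 0/24 = 0
  <chi_3*chi_4, chi_2> = (1/24)[1*(6)*conj(1) + 6*(0)*conj(-1) + 3*(-2)*conj(1) + 8*(0)*conj(1) + 6*(0)*conj(-1)]
      = (1/24)[(6) + (0) + (-6) + (0) + (0)] = 0/24 = 0
  <chi_3*chi_4, chi_3> = (1/24)[1*(6)*conj(2) + 6*(0)*conj(0) + 3*(-2)*conj(2) + 8*(0)*conj(-1) + 6*(0)*conj(0)]
      = (1/24)[(12) + (0) + (-12) + (0) + (0)] = 0/24 = 0
  <chi_3*chi_4, chi_4> = (1/24)[1*(6)*conj(3) + 6*(0)*conj(1) + 3*(-2)*conj(-1) + 8*(0)*conj(0) + 6*(0)*conj(-1)]
      = (1/24)[(18) + (0) + (6) + (0) + (0)] = 24/24 = 1
  <chi_3*chi_4, chi_5> = (1/24)[1*(6)*conj(3) + 6*(0)*conj(-1) + 3*(-2)*conj(-1) + 8*(0)*conj(0) + 6*(0)*conj(1)]
      = (1/24)[(18) + (0) + (6) + (0) + (0)] = 24/24 = 1
Hence the multiplicities are chi_4: 1, chi_5: 1. Dimension check: dim(chi_3)*dim(chi_4) = 2*3 = 6 and sum (mult * dim) = 1*3 + 1*3 = 6.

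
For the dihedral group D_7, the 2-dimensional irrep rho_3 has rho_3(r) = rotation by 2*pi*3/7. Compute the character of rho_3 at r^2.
chi_{rho_3}(r^2) = 2*cos(2*pi*3*2/7) = 2*cos(2*pi/7)

rho_3(r^2) is rotation by angle 2*pi*3*2/7, whose trace is 2*cos(2*pi*3*2/7) = 2*cos(2*pi/7).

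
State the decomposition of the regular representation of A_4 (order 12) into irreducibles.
Each irreducible V_i of dimension d_i appears with multiplicity d_i, i.e. rho_reg = (direct sum over all irreducibles V_i) d_i V_i. The irreducible dimensions for A_4 are 1, 1, 1, 3: 3 irreducibles of dimension 1, each with multiplicity 1; 1 irreducible of dimension 3, with multiplicity 3. Total dimension 3*1*1 + 1*3*3 = 12 = |G|.

Why: General theorem: in the regular representation of a finite group G, each irreducible appears with multiplicity equal to its dimension. Check: dim(rho_reg) = sum d_i^2 = 1 + 1 + 1 + 9 = 12 = |G|.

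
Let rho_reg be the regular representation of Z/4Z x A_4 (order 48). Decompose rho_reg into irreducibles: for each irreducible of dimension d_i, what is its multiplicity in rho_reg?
Each irreducible V_i of dimension d_i appears with multiplicity d_i, i.e. rho_reg = (direct sum over all irreducibles V_i) d_i V_i. The irreducible dimensions for Z/4Z x A_4 are 1, 1, 1, 1, 1, 1, 1, 1, 1, 1, 1, 1, 3, 3, 3, 3: 12 irreducibles of dimension 1, each with multiplicity 1; 4 irreducibles of dimension 3, each with multiplicity 3. Total dimension 12*1*1 + 4*3*3 = 48 = |G|.

Justification: General theorem: in the regular representation of a finite group G, each irreducible appears with multiplicity equal to its dimension. Check: dim(rho_reg) = sum d_i^2 = 1 + 1 + 1 + 1 + 1 + 1 + 1 + 1 + 1 + 1 + 1 + 1 + 9 + 9 + 9 + 9 = 48 = |G|.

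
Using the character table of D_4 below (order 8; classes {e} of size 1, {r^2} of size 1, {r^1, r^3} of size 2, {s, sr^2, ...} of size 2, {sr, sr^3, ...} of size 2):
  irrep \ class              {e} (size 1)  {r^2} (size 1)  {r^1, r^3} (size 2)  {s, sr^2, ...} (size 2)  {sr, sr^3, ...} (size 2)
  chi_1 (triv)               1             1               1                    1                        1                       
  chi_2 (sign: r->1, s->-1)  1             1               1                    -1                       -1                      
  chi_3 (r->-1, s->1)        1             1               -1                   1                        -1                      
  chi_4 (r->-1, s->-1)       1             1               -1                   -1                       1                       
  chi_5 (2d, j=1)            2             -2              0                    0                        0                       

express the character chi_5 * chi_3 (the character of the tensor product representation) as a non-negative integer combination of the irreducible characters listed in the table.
chi_5 tensor chi_3 = chi_5 (all other irreducibles have multiplicity 0).

The character of a tensor product is the pointwise product (chi_5 * chi_3)(C) = chi_5(C) * chi_3(C):
  {e}: (2)*(1), {r^2}: (-2)*(1), {r^1, r^3}: (0)*(-1), {s, sr^2, ...}: (0)*(1), {sr, sr^3, ...}: (0)*(-1)
so (chi_5 * chi_3) takes values
  {e} -> 2, {r^2} -> -2, {r^1, r^3} -> 0, {s, sr^2, ...} -> 0, {sr, sr^3, ...} -> 0.
Now take the inner product of this character with each irreducible chi from the table, <chi_5*chi_3, chi> = (1/8) sum_C |C| (chi_5*chi_3)(C) conj(chi(C)):
  <chi_5*chi_3, chi_1> = (1/8)[1*(2)*conj(1) + 1*(-2)*conj(1) + 2*(0)*conj(1) + 2*(0)*conj(1) + 2*(0)*conj(1)]
      = (1/8)[(2) + (-2) + (0) + (0) + (0)] = 0/8 = 0
  <chi_5*chi_3, chi_2> = (1/8)[1*(2)*conj(1) + 1*(-2)*conj(1) + 2*(0)*conj(1) + 2*(0)*conj(-1) + 2*(0)*conj(-1)]
      = (1/8)[(2) + (-2) + (0) + (0) + (0)] = 0/8 = 0
  <chi_5*chi_3, chi_3> = (1/8)[1*(2)*conj(1) + 1*(-2)*conj(1) + 2*(0)*conj(-1) + 2*(0)*conj(1) + 2*(0)*conj(-1)]
      = (1/8)[(2) + (-2) + (0) + (0) + (0)] = 0/8 = 0
  <chi_5*chi_3, chi_4> = (1/8)[1*(2)*conj(1) + 1*(-2)*conj(1) + 2*(0)*conj(-1) + 2*(0)*conj(-1) + 2*(0)*conj(1)]
      = (1/8)[(2) + (-2) + (0) + (0) + (0)] = 0/8 = 0
  <chi_5*chi_3, chi_5> = (1/8)[1*(2)*conj(2) + 1*(-2)*conj(-2) + 2*(0)*conj(0) + 2*(0)*conj(0) + 2*(0)*conj(0)]
      = (1/8)[(4) + (4) + (0) + (0) + (0)] = 8/8 = 1
Hence the multiplicities are chi_5: 1. Dimension check: dim(chi_5)*dim(chi_3) = 2*1 = 2 and sum (mult * dim) = 1*2 = 2.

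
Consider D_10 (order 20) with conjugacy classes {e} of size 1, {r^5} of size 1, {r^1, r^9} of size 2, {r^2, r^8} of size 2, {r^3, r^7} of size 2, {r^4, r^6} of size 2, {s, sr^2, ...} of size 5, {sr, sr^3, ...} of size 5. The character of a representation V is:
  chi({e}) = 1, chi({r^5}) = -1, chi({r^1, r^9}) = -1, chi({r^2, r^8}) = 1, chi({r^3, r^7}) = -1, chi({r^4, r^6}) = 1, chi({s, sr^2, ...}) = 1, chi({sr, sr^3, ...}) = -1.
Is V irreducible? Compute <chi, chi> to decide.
Irreducible: <chi, chi> = 1.

Justification: <chi, chi> = (1/|G|) sum_C |C| * |chi(C)|^2 = (1/20)[1*|1|^2 + 1*|-1|^2 + 2*|-1|^2 + 2*|1|^2 + 2*|-1|^2 + 2*|1|^2 + 5*|1|^2 + 5*|-1|^2]
  = (1/20)[(1) + (1) + (2) + (2) + (2) + (2) + (5) + (5)] = 20/20 = 1.
A character is irreducible iff <chi, chi> = 1, so this representation is irreducible.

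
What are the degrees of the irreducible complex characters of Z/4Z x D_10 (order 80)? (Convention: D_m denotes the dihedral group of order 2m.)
Dimensions: 1, 1, 1, 1, 1, 1, 1, 1, 1, 1, 1, 1, 1, 1, 1, 1, 2, 2, 2, 2, 2, 2, 2, 2, 2, 2, 2, 2, 2, 2, 2, 2

Argument: There are 32 irreducibles (= number of conjugacy classes). Their dimensions d_i satisfy sum d_i^2 = |G| = 80: 1 + 1 + 1 + 1 + 1 + 1 + 1 + 1 + 1 + 1 + 1 + 1 + 1 + 1 + 1 + 1 + 4 + 4 + 4 + 4 + 4 + 4 + 4 + 4 + 4 + 4 + 4 + 4 + 4 + 4 + 4 + 4 = 80. (For the product with Z/4Z: each of the 4 1-dim characters of Z/4Z tensors with each irrep of D_10, giving 4 copies of each D_10-dimension.)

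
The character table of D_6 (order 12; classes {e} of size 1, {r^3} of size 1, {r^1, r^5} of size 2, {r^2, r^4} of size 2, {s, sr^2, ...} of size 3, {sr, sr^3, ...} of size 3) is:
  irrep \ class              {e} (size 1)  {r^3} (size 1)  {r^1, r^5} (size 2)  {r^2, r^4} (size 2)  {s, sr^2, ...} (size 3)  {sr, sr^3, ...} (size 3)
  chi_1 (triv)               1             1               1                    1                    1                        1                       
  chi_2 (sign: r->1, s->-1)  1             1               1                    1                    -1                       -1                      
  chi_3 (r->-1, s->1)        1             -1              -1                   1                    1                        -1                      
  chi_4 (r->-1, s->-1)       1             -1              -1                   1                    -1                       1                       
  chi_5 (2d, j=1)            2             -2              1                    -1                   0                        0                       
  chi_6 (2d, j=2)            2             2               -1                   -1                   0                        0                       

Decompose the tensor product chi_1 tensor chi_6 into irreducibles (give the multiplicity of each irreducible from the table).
chi_1 tensor chi_6 = chi_6 (all other irreducibles have multiplicity 0).

Proof sketch: The character of a tensor product is the pointwise product (chi_1 * chi_6)(C) = chi_1(C) * chi_6(C):
  {e}: (1)*(2), {r^3}: (1)*(2), {r^1, r^5}: (1)*(-1), {r^2, r^4}: (1)*(-1), {s, sr^2, ...}: (1)*(0), {sr, sr^3, ...}: (1)*(0)
so (chi_1 * chi_6) takes values
  {e} -> 2, {r^3} -> 2, {r^1, r^5} -> -1, {r^2, r^4} -> -1, {s, sr^2, ...} -> 0, {sr, sr^3, ...} -> 0.
Now take the inner product of this character with each irreducible chi from the table, <chi_1*chi_6, chi> = (1/12) sum_C |C| (chi_1*chi_6)(C) conj(chi(C)):
  <chi_1*chi_6, chi_1> = (1/12)[1*(2)*conj(1) + 1*(2)*conj(1) + 2*(-1)*conj(1) + 2*(-1)*conj(1) + 3*(0)*conj(1) + 3*(0)*conj(1)]
      = (1/12)[(2) + (2) + (-2) + (-2) + (0) + (0)] = 0/12 = 0
  <chi_1*chi_6, chi_2> = (1/12)[1*(2)*conj(1) + 1*(2)*conj(1) + 2*(-1)*conj(1) + 2*(-1)*conj(1) + 3*(0)*conj(-1) + 3*(0)*conj(-1)]
      = (1/12)[(2) + (2) + (-2) + (-2) + (0) + (0)] = 0/12 = 0
  <chi_1*chi_6, chi_3> = (1/12)[1*(2)*conj(1) + 1*(2)*conj(-1) + 2*(-1)*conj(-1) + 2*(-1)*conj(1) + 3*(0)*conj(1) + 3*(0)*conj(-1)]
      = (1/12)[(2) + (-2) + (2) + (-2) + (0) + (0)] = 0/12 = 0
  <chi_1*chi_6, chi_4> = (1/12)[1*(2)*conj(1) + 1*(2)*conj(-1) + 2*(-1)*conj(-1) + 2*(-1)*conj(1) + 3*(0)*conj(-1) + 3*(0)*conj(1)]
      = (1/12)[(2) + (-2) + (2) + (-2) + (0) + (0)] = 0/12 = 0
  <chi_1*chi_6, chi_5> = (1/12)[1*(2)*conj(2) + 1*(2)*conj(-2) + 2*(-1)*conj(1) + 2*(-1)*conj(-1) + 3*(0)*conj(0) + 3*(0)*conj(0)]
      = (1/12)[(4) + (-4) + (-2) + (2) + (0) + (0)] = 0/12 = 0
  <chi_1*chi_6, chi_6> = (1/12)[1*(2)*conj(2) + 1*(2)*conj(2) + 2*(-1)*conj(-1) + 2*(-1)*conj(-1) + 3*(0)*conj(0) + 3*(0)*conj(0)]
      = (1/12)[(4) + (4) + (2) + (2) + (0) + (0)] = 12/12 = 1
Hence the multiplicities are chi_6: 1. Dimension check: dim(chi_1)*dim(chi_6) = 1*2 = 2 and sum (mult * dim) = 1*2 = 2.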